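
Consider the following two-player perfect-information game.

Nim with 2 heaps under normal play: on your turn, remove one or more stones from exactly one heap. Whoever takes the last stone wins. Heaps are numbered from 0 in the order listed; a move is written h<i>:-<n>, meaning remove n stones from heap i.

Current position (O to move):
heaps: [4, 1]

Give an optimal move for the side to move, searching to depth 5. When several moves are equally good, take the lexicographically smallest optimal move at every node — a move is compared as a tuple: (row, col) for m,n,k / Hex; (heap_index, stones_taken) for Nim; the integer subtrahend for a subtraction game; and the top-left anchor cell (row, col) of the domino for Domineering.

O's best at [(4,1)]: h0:-3

p1 O@[(4,1)]: h0:-1[(3,1)]-1 h0:-2[(2,1)]-1 h0:-3[(1,1)]+1* h0:-4[(0,1)]-1 h1:-1[(4,0)]-1
p2 X@[(1,1)]: h0:-1[(0,1)]-1* h1:-1[(1,0)]-1
p3 O@[(0,1)]: h1:-1[(0,0)]+1*
p4 X@[(0,0)] terminal -1; root [(4,1)] d5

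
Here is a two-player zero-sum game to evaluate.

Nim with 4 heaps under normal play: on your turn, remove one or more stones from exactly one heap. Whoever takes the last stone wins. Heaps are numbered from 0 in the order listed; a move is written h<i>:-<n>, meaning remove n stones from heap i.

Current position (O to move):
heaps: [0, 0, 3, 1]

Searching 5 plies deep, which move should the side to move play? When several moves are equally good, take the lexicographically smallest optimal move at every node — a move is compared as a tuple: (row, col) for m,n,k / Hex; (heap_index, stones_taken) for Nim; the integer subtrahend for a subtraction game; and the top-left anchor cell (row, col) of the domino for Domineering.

O's best at [(0,0,3,1)]: h2:-2

ply 1, O at (0,0,3,1) | h2:-1=-1→(0,0,2,1); h2:-2=+1→(0,0,1,1)*; h2:-3=-1→(0,0,0,1); h3:-1=-1→(0,0,3,0)
ply 2, X at (0,0,1,1) | h2:-1=-1→(0,0,0,1)*; h3:-1=-1→(0,0,1,0)
ply 3, O at (0,0,0,1) | h3:-1=+1→(0,0,0,0)*
ply 4: (0,0,0,0) is terminal -1 (X); from (0,0,3,1) depth 5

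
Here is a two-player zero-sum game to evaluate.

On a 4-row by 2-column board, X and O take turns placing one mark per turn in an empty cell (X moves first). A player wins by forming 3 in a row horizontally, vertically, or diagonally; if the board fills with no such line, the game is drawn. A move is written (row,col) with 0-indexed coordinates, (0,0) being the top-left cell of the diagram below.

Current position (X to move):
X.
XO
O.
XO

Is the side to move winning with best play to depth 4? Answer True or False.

[X./XO/O./XO] X move#1: (0,1):-1/XX/XO/O./XO, (2,1):+0/X./XO/OX/XO*
[X./XO/OX/XO] O move#2: (0,1):+0/XO/XO/OX/XO*
[XO/XO/OX/XO] end (terminal +0, X#3); searched X./XO/O./XO to 4

X winning at [X./XO/O./XO]: False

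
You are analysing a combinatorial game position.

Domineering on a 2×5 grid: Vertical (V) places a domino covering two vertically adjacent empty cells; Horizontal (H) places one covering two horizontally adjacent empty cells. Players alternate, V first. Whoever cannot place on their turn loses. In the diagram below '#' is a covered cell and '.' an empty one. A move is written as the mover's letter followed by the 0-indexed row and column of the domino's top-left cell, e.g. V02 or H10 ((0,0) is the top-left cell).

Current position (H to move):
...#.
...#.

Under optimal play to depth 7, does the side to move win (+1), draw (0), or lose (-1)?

p1 H@[...#./...#.]: H00[##.#./...#.]-1* H01[.###./...#.]-1 H10[...#./##.#.]-1 H11[...#./.###.]-1
p2 V@[##.#./...#.]: V02[####./..##.]+1* V04[##.##/...##]-1
p3 H@[####./..##.]: H10[####./####.]-1*
p4 V@[####./####.]: V04[#####/#####]+1*
p5 H@[#####/#####] terminal -1; root [...#./...#.] d7

value(...#./...#., H) = -1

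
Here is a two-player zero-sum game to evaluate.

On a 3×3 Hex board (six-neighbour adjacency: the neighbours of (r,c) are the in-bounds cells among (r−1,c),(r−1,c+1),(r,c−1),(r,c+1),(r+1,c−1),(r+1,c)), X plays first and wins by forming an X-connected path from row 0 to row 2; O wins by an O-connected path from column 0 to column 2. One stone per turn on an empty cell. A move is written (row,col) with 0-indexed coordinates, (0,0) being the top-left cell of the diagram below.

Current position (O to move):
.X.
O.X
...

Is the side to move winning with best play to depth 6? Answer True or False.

O winning at [.X./O.X/...]: False

p1 O@[.X./O.X/...]: (0,0)[OX./O.X/...]-1* (0,2)[.XO/O.X/...]-1 (1,1)[.X./OOX/...]-1 (2,0)[.X./O.X/O..]-1 (2,1)[.X./O.X/.O.]-1 (2,2)[.X./O.X/..O]-1
p2 X@[OX./O.X/...]: (0,2)[OXX/O.X/...]+1* (1,1)[OX./OXX/...]+1 (2,0)[OX./O.X/X..]+1 (2,1)[OX./O.X/.X.]+1 (2,2)[OX./O.X/..X]+1
p3 O@[OXX/O.X/...]: (1,1)[OXX/OOX/...]-1* (2,0)[OXX/O.X/O..]-1 (2,1)[OXX/O.X/.O.]-1 (2,2)[OXX/O.X/..O]-1
p4 X@[OXX/OOX/...]: (2,0)[OXX/OOX/X..]+1* (2,1)[OXX/OOX/.X.]+1 (2,2)[OXX/OOX/..X]+1
p5 O@[OXX/OOX/X..]: (2,1)[OXX/OOX/XO.]-1* (2,2)[OXX/OOX/X.O]-1
p6 X@[OXX/OOX/XO.]: (2,2)[OXX/OOX/XOX]+1*
p7 O@[OXX/OOX/XOX] terminal -1; root [.X./O.X/...] d6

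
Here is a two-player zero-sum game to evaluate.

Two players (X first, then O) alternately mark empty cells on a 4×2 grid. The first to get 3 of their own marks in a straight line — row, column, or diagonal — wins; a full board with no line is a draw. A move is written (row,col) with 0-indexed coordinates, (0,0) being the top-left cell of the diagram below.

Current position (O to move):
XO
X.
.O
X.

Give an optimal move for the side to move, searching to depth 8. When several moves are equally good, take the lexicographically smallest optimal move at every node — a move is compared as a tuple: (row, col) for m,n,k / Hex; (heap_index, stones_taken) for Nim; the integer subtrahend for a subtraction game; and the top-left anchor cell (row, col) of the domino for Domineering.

O's best at [XO/X./.O/X.]: (1,1)

[XO/X./.O/X.] O move#1: (1,1):+1/XO/XO/.O/X.*, (2,0):+0/XO/X./OO/X., (3,1):-1/XO/X./.O/XO
[XO/XO/.O/X.] end (terminal -1, X#2); searched XO/X./.O/X. to 8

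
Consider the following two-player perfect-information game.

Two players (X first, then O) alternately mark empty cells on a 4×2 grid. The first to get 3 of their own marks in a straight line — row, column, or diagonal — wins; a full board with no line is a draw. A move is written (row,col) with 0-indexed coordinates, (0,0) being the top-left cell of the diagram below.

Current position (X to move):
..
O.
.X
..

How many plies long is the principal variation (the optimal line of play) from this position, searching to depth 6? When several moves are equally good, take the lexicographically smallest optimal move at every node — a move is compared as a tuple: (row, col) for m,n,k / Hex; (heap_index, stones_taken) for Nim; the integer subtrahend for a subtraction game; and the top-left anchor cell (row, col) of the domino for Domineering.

PV length from [../O./.X/..]: 3 plies

[../O./.X/..] X move#1: (0,0):+0/X./O./.X/.., (0,1):+0/.X/O./.X/.., (1,1):+1/../OX/.X/..*, (2,0):+0/../O./XX/.., (3,0):+0/../O./.X/X., (3,1):+0/../O./.X/.X
[../OX/.X/..] O move#2: (0,0):-1/O./OX/.X/..*, (0,1):-1/.O/OX/.X/.., (2,0):-1/../OX/OX/.., (3,0):-1/../OX/.X/O., (3,1):-1/../OX/.X/.O
[O./OX/.X/..] X move#3: (0,1):+1/OX/OX/.X/..*, (2,0):+1/O./OX/XX/.., (3,0):-1/O./OX/.X/X., (3,1):+1/O./OX/.X/.X
[OX/OX/.X/..] end (terminal -1, O#4); searched ../O./.X/.. to 6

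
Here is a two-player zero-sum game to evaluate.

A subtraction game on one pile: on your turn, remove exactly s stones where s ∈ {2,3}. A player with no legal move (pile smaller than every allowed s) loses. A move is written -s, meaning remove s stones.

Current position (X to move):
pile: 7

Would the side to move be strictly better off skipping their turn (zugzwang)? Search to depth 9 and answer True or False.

zugzwang(7, X) = False

p1 X@[7]: -2[5]+1* -3[4]-1
p2 O@[5]: -2[3]-1* -3[2]-1
p3 X@[3]: -2[1]+1* -3[0]+1
p4 O@[1] terminal -1; root [7] d9
pass branch (O moves first from the same position):
  | p1 O@[7]: -2[5]+1* -3[4]-1
  | p2 X@[5]: -2[3]-1* -3[2]-1
  | p3 O@[3]: -2[1]+1* -3[0]+1
  | p4 X@[1] terminal -1; root [7] d9
X moving scores +1; X passing scores -1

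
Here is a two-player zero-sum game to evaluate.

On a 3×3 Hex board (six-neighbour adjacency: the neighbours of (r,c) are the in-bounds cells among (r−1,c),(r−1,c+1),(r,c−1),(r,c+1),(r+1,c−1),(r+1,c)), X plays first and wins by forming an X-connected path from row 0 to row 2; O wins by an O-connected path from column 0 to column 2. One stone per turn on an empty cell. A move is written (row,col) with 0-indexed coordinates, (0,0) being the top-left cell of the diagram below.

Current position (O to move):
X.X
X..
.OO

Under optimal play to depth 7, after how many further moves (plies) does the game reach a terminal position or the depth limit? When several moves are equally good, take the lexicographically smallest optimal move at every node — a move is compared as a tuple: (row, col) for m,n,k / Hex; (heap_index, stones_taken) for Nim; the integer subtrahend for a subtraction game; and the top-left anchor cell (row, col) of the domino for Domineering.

p1 O@[X.X/X../.OO]: (0,1)[XOX/X../.OO]-1 (1,1)[X.X/XO./.OO]-1 (1,2)[X.X/X.O/.OO]-1 (2,0)[X.X/X../OOO]+1*
p2 X@[X.X/X../OOO] terminal -1; root [X.X/X../.OO] d7

PV length from [X.X/X../.OO]: 1 ply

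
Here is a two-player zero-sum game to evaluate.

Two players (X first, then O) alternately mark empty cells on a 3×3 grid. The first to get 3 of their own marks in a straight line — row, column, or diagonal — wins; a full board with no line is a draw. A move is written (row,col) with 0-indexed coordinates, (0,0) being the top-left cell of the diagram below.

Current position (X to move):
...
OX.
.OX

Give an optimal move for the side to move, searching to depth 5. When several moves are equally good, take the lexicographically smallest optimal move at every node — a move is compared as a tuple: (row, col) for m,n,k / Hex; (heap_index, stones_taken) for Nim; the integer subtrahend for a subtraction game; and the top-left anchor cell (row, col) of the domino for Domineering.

ply 1, X at .../OX./.OX | (0,0)=+1→X../OX./.OX*; (0,1)=+0→.X./OX./.OX; (0,2)=+1→..X/OX./.OX; (1,2)=+1→.../OXX/.OX; (2,0)=+1→.../OX./XOX
ply 2: X../OX./.OX is terminal -1 (O); from .../OX./.OX depth 5

X's best at [.../OX./.OX]: (0,0)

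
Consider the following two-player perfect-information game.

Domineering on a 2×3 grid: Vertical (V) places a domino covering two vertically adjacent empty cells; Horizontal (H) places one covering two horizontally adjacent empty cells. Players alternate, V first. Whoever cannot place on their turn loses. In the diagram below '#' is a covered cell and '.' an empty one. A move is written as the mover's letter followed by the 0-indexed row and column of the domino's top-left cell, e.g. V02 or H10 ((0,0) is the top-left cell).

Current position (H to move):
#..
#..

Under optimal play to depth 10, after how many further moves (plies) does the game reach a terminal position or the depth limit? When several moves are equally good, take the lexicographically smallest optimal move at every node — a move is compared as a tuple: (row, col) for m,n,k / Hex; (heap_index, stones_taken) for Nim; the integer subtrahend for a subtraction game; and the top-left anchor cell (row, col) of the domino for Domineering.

[#../#..] H move#1: H01:+1/###/#..*, H11:+1/#../###
[###/#..] end (terminal -1, V#2); searched #../#.. to 10

PV length from [#../#..]: 1 ply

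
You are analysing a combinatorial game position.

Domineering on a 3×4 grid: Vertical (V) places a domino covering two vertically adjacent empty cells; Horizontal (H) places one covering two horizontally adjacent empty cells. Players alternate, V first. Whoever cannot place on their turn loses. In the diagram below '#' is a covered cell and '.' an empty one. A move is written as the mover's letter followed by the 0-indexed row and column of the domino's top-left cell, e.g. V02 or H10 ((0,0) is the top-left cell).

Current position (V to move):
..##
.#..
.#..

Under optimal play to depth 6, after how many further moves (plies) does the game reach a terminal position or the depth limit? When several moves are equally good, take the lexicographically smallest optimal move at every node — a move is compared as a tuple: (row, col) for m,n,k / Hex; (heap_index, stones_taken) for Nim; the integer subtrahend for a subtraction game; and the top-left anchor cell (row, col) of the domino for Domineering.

PV length from [..##/.#../.#..]: 3 plies

p1 V@[..##/.#../.#..]: V00[#.##/##../.#..]-1 V10[..##/##../##..]-1 V12[..##/.##./.##.]+1* V13[..##/.#.#/.#.#]+1
p2 H@[..##/.##./.##.]: H00[####/.##./.##.]-1*
p3 V@[####/.##./.##.]: V10[####/###./###.]+1* V13[####/.###/.###]+1
p4 H@[####/###./###.] terminal -1; root [..##/.#../.#..] d6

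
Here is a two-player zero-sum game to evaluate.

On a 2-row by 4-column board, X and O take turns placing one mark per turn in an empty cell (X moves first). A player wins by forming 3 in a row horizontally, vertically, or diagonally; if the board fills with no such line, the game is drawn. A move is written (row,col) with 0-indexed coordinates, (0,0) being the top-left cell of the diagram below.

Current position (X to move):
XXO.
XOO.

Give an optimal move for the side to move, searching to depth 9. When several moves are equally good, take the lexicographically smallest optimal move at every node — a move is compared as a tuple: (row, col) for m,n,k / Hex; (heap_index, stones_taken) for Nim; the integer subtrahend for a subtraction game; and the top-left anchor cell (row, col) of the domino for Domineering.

ply 1, X at XXO./XOO. | (0,3)=-1→XXOX/XOO.; (1,3)=+0→XXO./XOOX*
ply 2, O at XXO./XOOX | (0,3)=+0→XXOO/XOOX*
ply 3: XXOO/XOOX is terminal +0 (X); from XXO./XOO. depth 9

X's best at [XXO./XOO.]: (1,3)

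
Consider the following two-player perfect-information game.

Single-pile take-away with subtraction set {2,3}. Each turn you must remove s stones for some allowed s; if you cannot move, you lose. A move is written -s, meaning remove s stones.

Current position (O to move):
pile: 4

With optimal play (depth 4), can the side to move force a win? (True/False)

[4] O move#1: -2:-1/2, -3:+1/1*
[1] end (terminal -1, X#2); searched 4 to 4

O winning at [4]: True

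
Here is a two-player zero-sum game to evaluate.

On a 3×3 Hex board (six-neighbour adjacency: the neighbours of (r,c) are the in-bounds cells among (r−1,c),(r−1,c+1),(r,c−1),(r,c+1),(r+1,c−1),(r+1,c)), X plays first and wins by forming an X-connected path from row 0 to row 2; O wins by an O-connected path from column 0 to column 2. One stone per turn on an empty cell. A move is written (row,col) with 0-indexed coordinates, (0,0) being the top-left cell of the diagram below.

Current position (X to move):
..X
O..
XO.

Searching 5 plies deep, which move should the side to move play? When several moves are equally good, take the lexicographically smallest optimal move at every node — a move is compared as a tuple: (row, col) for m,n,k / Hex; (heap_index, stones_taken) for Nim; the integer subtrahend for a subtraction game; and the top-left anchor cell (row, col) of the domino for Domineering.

X's best at [..X/O../XO.]: (1,1)

ply 1, X at ..X/O../XO. | (0,0)=-1→X.X/O../XO.; (0,1)=-1→.XX/O../XO.; (1,1)=+1→..X/OX./XO.*; (1,2)=+1→..X/O.X/XO.; (2,2)=+1→..X/O../XOX
ply 2: ..X/OX./XO. is terminal -1 (O); from ..X/O../XO. depth 5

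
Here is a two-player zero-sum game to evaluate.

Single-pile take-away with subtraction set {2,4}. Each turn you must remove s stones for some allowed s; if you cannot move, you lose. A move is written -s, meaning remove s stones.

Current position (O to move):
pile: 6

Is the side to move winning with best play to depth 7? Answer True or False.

O winning at [6]: False

[6] O move#1: -2:-1/4*, -4:-1/2
[4] X move#2: -2:-1/2, -4:+1/0*
[0] end (terminal -1, O#3); searched 6 to 7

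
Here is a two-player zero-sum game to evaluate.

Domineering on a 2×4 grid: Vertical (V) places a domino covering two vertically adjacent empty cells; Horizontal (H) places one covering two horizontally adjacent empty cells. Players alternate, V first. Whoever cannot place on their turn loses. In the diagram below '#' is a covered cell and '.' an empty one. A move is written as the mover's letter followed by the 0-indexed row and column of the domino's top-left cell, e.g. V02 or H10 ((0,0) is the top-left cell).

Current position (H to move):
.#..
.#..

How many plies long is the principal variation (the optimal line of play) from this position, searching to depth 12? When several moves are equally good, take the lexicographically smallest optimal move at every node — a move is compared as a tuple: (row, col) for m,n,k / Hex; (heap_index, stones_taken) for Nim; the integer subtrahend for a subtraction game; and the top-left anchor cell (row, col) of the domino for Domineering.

ply 1, H at .#../.#.. | H02=+1→.###/.#..*; H12=+1→.#../.###
ply 2, V at .###/.#.. | V00=-1→####/##..*
ply 3, H at ####/##.. | H12=+1→####/####*
ply 4: ####/#### is terminal -1 (V); from .#../.#.. depth 12

PV length from [.#../.#..]: 3 plies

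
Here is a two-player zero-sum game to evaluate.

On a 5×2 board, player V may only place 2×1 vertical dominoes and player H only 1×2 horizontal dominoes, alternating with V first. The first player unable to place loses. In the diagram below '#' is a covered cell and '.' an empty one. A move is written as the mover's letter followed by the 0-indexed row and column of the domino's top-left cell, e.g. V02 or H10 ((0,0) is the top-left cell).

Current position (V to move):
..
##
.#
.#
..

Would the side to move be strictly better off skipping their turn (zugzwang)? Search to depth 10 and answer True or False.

[../##/.#/.#/..] V move#1: V20:-1/../##/##/##/..*, V30:-1/../##/.#/##/#.
[../##/##/##/..] H move#2: H00:+1/##/##/##/##/..*, H40:+1/../##/##/##/##
[##/##/##/##/..] end (terminal -1, V#3); searched ../##/.#/.#/.. to 10
pass branch (H moves first from the same position):
  | [../##/.#/.#/..] H move#1: H00:-1/##/##/.#/.#/.., H40:+1/../##/.#/.#/##*
  | [../##/.#/.#/##] V move#2: V20:-1/../##/##/##/##*
  | [../##/##/##/##] H move#3: H00:+1/##/##/##/##/##*
  | [##/##/##/##/##] end (terminal -1, V#4); searched ../##/.#/.#/.. to 10
V moving scores -1; V passing scores -1

zugzwang(../##/.#/.#/.., V) = False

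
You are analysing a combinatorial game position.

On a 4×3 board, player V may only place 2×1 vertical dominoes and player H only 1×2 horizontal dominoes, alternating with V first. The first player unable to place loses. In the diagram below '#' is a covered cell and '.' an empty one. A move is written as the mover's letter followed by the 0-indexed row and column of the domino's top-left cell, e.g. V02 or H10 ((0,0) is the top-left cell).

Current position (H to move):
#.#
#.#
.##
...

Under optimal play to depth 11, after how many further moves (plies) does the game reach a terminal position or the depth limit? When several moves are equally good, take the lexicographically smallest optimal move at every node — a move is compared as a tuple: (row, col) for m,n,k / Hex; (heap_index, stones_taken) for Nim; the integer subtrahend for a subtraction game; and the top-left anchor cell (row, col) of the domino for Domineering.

PV length from [#.#/#.#/.##/...]: 2 plies

p1 H@[#.#/#.#/.##/...]: H30[#.#/#.#/.##/##.]-1* H31[#.#/#.#/.##/.##]-1
p2 V@[#.#/#.#/.##/##.]: V01[###/###/.##/##.]+1*
p3 H@[###/###/.##/##.] terminal -1; root [#.#/#.#/.##/...] d11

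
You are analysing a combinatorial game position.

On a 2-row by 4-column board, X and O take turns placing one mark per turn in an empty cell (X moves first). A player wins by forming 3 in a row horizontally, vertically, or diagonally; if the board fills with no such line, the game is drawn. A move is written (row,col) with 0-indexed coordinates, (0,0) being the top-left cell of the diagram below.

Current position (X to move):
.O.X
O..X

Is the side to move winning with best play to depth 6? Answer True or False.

[.O.X/O..X] X move#1: (0,0):+0/XO.X/O..X*, (0,2):+0/.OXX/O..X, (1,1):+0/.O.X/OX.X, (1,2):+0/.O.X/O.XX
[XO.X/O..X] O move#2: (0,2):+0/XOOX/O..X*, (1,1):+0/XO.X/OO.X, (1,2):+0/XO.X/O.OX
[XOOX/O..X] X move#3: (1,1):+0/XOOX/OX.X*, (1,2):+0/XOOX/O.XX
[XOOX/OX.X] O move#4: (1,2):+0/XOOX/OXOX*
[XOOX/OXOX] end (terminal +0, X#5); searched .O.X/O..X to 6

X winning at [.O.X/O..X]: False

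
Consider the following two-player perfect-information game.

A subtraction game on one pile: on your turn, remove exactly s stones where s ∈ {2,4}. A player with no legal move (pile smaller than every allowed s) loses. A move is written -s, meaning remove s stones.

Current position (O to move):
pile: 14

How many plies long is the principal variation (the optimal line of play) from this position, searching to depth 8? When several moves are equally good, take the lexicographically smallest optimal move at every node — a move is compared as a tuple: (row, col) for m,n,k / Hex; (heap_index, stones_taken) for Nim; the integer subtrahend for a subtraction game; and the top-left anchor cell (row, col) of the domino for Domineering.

ply 1, O at 14 | -2=+1→12*; -4=-1→10
ply 2, X at 12 | -2=-1→10*; -4=-1→8
ply 3, O at 10 | -2=-1→8; -4=+1→6*
ply 4, X at 6 | -2=-1→4*; -4=-1→2
ply 5, O at 4 | -2=-1→2; -4=+1→0*
ply 6: 0 is terminal -1 (X); from 14 depth 8

PV length from [14]: 5 plies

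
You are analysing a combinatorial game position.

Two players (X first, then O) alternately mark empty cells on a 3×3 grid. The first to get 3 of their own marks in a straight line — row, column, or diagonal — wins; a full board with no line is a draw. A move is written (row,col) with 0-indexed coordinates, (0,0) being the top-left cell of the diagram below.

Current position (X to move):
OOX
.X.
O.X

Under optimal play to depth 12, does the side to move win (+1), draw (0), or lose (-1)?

ply 1, X at OOX/.X./O.X | (1,0)=+0→OOX/XX./O.X; (1,2)=+1→OOX/.XX/O.X*; (2,1)=-1→OOX/.X./OXX
ply 2: OOX/.XX/O.X is terminal -1 (O); from OOX/.X./O.X depth 12

value(OOX/.X./O.X, X) = +1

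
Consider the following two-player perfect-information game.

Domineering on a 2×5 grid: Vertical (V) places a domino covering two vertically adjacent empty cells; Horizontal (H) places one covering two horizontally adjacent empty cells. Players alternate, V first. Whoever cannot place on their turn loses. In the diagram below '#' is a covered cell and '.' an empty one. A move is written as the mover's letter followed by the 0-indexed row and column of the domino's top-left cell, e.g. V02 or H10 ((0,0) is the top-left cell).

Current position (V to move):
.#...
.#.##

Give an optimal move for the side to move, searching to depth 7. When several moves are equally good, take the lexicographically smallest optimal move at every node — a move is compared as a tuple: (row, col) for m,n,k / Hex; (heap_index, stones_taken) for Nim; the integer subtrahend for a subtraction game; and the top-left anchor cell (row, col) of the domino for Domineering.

[.#.../.#.##] V move#1: V00:-1/##.../##.##, V02:+1/.##../.####*
[.##../.####] H move#2: H03:-1/.####/.####*
[.####/.####] V move#3: V00:+1/#####/#####*
[#####/#####] end (terminal -1, H#4); searched .#.../.#.## to 7

V's best at [.#.../.#.##]: V02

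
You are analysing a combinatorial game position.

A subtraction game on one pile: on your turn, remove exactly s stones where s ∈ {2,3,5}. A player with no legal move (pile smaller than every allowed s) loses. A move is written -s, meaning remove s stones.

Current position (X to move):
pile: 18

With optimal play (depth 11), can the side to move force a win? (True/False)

X winning at [18]: True

p1 X@[18]: -2[16]-1 -3[15]+1* -5[13]-1
p2 O@[15]: -2[13]-1* -3[12]-1 -5[10]-1
p3 X@[13]: -2[11]-1 -3[10]-1 -5[8]+1*
p4 O@[8]: -2[6]-1* -3[5]-1 -5[3]-1
p5 X@[6]: -2[4]-1 -3[3]-1 -5[1]+1*
p6 O@[1] terminal -1; root [18] d11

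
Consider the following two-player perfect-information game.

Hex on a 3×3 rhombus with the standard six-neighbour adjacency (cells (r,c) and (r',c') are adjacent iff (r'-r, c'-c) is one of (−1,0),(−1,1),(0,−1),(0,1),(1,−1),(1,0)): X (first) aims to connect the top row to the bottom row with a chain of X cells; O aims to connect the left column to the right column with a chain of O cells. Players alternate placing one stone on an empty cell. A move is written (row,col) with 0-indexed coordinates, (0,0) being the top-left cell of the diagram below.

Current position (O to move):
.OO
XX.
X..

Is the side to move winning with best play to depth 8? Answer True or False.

O winning at [.OO/XX./X..]: True

ply 1, O at .OO/XX./X.. | (0,0)=+1→OOO/XX./X..*; (1,2)=-1→.OO/XXO/X..; (2,1)=-1→.OO/XX./XO.; (2,2)=-1→.OO/XX./X.O
ply 2: OOO/XX./X.. is terminal -1 (X); from .OO/XX./X.. depth 8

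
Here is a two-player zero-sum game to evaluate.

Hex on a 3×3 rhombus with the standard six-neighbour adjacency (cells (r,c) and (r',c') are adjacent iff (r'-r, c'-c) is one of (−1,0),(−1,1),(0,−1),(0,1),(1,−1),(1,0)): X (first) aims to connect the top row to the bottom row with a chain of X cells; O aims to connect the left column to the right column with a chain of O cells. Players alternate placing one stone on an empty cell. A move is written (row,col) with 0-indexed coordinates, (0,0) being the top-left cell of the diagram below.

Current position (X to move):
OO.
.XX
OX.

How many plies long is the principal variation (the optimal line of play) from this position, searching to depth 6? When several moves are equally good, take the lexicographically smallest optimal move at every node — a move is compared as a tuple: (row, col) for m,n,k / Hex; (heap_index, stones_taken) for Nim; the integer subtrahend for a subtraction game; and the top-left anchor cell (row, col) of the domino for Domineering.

[OO./.XX/OX.] X move#1: (0,2):+1/OOX/.XX/OX.*, (1,0):-1/OO./XXX/OX., (2,2):-1/OO./.XX/OXX
[OOX/.XX/OX.] end (terminal -1, O#2); searched OO./.XX/OX. to 6

PV length from [OO./.XX/OX.]: 1 ply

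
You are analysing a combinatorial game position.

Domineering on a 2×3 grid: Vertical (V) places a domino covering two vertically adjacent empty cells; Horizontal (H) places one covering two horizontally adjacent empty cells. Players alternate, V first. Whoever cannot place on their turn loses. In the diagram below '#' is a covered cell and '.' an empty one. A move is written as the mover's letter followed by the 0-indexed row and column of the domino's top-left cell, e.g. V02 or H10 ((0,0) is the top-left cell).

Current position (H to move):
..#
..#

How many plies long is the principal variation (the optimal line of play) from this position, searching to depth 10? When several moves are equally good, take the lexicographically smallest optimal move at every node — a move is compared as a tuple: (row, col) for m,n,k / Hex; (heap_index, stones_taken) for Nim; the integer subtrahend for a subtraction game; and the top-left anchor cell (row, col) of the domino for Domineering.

PV length from [..#/..#]: 1 ply

ply 1, H at ..#/..# | H00=+1→###/..#*; H10=+1→..#/###
ply 2: ###/..# is terminal -1 (V); from ..#/..# depth 10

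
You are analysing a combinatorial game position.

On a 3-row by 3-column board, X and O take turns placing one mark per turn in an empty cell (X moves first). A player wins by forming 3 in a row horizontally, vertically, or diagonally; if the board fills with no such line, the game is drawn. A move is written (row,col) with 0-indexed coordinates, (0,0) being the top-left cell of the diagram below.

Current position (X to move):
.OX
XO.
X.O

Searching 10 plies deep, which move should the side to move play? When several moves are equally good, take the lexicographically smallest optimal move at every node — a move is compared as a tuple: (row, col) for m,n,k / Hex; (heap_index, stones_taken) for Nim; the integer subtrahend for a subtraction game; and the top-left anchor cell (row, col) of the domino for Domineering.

X's best at [.OX/XO./X.O]: (0,0)

p1 X@[.OX/XO./X.O]: (0,0)[XOX/XO./X.O]+1* (1,2)[.OX/XOX/X.O]-1 (2,1)[.OX/XO./XXO]-1
p2 O@[XOX/XO./X.O] terminal -1; root [.OX/XO./X.O] d10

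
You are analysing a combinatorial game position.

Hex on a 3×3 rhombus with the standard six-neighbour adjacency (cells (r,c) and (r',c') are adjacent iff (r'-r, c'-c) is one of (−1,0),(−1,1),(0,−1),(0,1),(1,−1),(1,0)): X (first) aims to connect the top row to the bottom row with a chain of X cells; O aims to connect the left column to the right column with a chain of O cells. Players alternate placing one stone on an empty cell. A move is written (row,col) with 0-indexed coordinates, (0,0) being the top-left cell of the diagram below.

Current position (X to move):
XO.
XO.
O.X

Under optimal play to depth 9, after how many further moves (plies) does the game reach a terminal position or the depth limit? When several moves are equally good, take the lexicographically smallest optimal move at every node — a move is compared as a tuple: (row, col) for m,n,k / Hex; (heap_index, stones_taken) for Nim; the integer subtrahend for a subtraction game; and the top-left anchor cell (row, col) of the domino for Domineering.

PV length from [XO./XO./O.X]: 2 plies

[XO./XO./O.X] X move#1: (0,2):-1/XOX/XO./O.X*, (1,2):-1/XO./XOX/O.X, (2,1):-1/XO./XO./OXX
[XOX/XO./O.X] O move#2: (1,2):+1/XOX/XOO/O.X*, (2,1):-1/XOX/XO./OOX
[XOX/XOO/O.X] end (terminal -1, X#3); searched XO./XO./O.X to 9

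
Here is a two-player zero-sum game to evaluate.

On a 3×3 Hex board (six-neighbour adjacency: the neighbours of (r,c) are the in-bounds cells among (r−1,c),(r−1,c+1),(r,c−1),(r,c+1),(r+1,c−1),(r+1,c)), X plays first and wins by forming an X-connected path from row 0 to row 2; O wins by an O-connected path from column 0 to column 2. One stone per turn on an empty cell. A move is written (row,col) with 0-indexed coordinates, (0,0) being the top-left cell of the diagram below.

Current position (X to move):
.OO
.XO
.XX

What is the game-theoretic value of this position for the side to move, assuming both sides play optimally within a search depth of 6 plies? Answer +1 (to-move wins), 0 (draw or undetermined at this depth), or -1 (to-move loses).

[.OO/.XO/.XX] X move#1: (0,0):-1/XOO/.XO/.XX*, (1,0):-1/.OO/XXO/.XX, (2,0):-1/.OO/.XO/XXX
[XOO/.XO/.XX] O move#2: (1,0):+1/XOO/OXO/.XX*, (2,0):-1/XOO/.XO/OXX
[XOO/OXO/.XX] end (terminal -1, X#3); searched .OO/.XO/.XX to 6

value(.OO/.XO/.XX, X) = -1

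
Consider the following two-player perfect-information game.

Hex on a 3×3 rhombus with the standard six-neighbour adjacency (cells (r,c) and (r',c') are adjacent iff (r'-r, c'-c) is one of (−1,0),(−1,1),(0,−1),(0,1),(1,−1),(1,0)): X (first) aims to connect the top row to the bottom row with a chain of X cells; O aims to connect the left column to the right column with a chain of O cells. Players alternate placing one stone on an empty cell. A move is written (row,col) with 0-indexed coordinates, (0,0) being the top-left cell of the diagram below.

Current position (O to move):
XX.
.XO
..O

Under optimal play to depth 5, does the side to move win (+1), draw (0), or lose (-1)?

value(XX./.XO/..O, O) = -1

ply 1, O at XX./.XO/..O | (0,2)=-1→XXO/.XO/..O*; (1,0)=-1→XX./OXO/..O; (2,0)=-1→XX./.XO/O.O; (2,1)=-1→XX./.XO/.OO
ply 2, X at XXO/.XO/..O | (1,0)=+1→XXO/XXO/..O*; (2,0)=+1→XXO/.XO/X.O; (2,1)=+1→XXO/.XO/.XO
ply 3, O at XXO/XXO/..O | (2,0)=-1→XXO/XXO/O.O*; (2,1)=-1→XXO/XXO/.OO
ply 4, X at XXO/XXO/O.O | (2,1)=+1→XXO/XXO/OXO*
ply 5: XXO/XXO/OXO is terminal -1 (O); from XX./.XO/..O depth 5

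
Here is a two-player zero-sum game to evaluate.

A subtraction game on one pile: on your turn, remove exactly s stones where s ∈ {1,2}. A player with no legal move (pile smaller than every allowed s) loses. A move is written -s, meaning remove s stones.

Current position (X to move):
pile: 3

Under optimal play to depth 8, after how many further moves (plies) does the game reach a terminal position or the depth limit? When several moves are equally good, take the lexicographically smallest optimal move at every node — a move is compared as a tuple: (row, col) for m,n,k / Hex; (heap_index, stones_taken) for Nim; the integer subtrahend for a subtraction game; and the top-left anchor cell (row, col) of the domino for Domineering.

ply 1, X at 3 | -1=-1→2*; -2=-1→1
ply 2, O at 2 | -1=-1→1; -2=+1→0*
ply 3: 0 is terminal -1 (X); from 3 depth 8

PV length from [3]: 2 plies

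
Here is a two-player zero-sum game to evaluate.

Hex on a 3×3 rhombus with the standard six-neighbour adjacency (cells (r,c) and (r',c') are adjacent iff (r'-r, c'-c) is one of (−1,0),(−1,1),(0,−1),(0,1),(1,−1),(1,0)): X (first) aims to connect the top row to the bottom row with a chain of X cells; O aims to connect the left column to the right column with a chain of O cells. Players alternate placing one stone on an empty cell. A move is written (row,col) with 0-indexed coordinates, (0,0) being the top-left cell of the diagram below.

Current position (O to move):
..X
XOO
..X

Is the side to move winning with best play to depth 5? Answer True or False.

ply 1, O at ..X/XOO/..X | (0,0)=+1→O.X/XOO/..X*; (0,1)=+1→.OX/XOO/..X; (2,0)=+1→..X/XOO/O.X; (2,1)=-1→..X/XOO/.OX
ply 2, X at O.X/XOO/..X | (0,1)=-1→OXX/XOO/..X*; (2,0)=-1→O.X/XOO/X.X; (2,1)=-1→O.X/XOO/.XX
ply 3, O at OXX/XOO/..X | (2,0)=+1→OXX/XOO/O.X*; (2,1)=-1→OXX/XOO/.OX
ply 4: OXX/XOO/O.X is terminal -1 (X); from ..X/XOO/..X depth 5

O winning at [..X/XOO/..X]: True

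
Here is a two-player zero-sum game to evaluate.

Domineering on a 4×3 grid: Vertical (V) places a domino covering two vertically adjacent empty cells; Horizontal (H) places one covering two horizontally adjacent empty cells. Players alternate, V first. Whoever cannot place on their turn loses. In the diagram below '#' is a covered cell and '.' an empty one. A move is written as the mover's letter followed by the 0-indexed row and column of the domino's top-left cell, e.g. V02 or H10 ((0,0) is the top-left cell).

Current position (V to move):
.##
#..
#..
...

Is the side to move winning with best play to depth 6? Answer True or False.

V winning at [.##/#../#../...]: True

p1 V@[.##/#../#../...]: V11[.##/##./##./...]+1* V12[.##/#.#/#.#/...]+1 V21[.##/#../##./.#.]+1 V22[.##/#../#.#/..#]+1
p2 H@[.##/##./##./...]: H30[.##/##./##./##.]-1* H31[.##/##./##./.##]-1
p3 V@[.##/##./##./##.]: V12[.##/###/###/##.]+1* V22[.##/##./###/###]+1
p4 H@[.##/###/###/##.] terminal -1; root [.##/#../#../...] d6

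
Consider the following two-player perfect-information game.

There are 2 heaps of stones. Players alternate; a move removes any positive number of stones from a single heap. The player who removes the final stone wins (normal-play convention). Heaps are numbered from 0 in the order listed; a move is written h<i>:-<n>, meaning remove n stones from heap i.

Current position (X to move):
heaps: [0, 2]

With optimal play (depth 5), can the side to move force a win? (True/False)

ply 1, X at (0,2) | h1:-1=-1→(0,1); h1:-2=+1→(0,0)*
ply 2: (0,0) is terminal -1 (O); from (0,2) depth 5

X winning at [(0,2)]: True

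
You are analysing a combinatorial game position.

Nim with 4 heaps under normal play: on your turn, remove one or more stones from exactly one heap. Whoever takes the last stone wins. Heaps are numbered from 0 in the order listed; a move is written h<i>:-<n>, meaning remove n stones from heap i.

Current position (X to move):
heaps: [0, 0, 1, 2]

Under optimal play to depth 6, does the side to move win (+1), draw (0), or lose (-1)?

value((0,0,1,2), X) = +1

p1 X@[(0,0,1,2)]: h2:-1[(0,0,0,2)]-1 h3:-1[(0,0,1,1)]+1* h3:-2[(0,0,1,0)]-1
p2 O@[(0,0,1,1)]: h2:-1[(0,0,0,1)]-1* h3:-1[(0,0,1,0)]-1
p3 X@[(0,0,0,1)]: h3:-1[(0,0,0,0)]+1*
p4 O@[(0,0,0,0)] terminal -1; root [(0,0,1,2)] d6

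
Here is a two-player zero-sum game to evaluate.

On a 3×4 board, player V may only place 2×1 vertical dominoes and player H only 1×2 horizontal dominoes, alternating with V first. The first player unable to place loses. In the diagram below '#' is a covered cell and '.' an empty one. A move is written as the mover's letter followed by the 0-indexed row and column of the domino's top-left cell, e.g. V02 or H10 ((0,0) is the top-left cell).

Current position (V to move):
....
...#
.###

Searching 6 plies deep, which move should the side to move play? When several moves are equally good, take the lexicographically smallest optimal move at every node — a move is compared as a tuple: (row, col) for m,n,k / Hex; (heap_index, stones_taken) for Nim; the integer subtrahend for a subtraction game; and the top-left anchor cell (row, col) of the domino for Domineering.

V's best at [..../...#/.###]: V01

ply 1, V at ..../...#/.### | V00=-1→#.../#..#/.###; V01=+1→.#../.#.#/.###*; V02=-1→..#./..##/.###; V10=-1→..../#..#/####
ply 2, H at .#../.#.#/.### | H02=-1→.###/.#.#/.###*
ply 3, V at .###/.#.#/.### | V00=+1→####/##.#/.###*; V10=+1→.###/##.#/####
ply 4: ####/##.#/.### is terminal -1 (H); from ..../...#/.### depth 6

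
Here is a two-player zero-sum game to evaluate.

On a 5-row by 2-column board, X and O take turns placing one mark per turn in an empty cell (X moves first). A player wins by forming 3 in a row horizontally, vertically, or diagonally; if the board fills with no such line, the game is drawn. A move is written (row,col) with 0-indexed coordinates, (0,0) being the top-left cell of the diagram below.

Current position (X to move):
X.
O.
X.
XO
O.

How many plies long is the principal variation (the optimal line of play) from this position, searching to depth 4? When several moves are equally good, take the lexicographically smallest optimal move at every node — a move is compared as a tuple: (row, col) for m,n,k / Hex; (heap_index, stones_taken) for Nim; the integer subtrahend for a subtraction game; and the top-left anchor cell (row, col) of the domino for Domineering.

PV length from [X./O./X./XO/O.]: 4 plies

[X./O./X./XO/O.] X move#1: (0,1):-1/XX/O./X./XO/O., (1,1):+0/X./OX/X./XO/O.*, (2,1):+0/X./O./XX/XO/O., (4,1):+0/X./O./X./XO/OX
[X./OX/X./XO/O.] O move#2: (0,1):+0/XO/OX/X./XO/O.*, (2,1):+0/X./OX/XO/XO/O., (4,1):+0/X./OX/X./XO/OO
[XO/OX/X./XO/O.] X move#3: (2,1):+0/XO/OX/XX/XO/O.*, (4,1):+0/XO/OX/X./XO/OX
[XO/OX/XX/XO/O.] O move#4: (4,1):+0/XO/OX/XX/XO/OO*
[XO/OX/XX/XO/OO] end (terminal +0, X#5); searched X./O./X./XO/O. to 4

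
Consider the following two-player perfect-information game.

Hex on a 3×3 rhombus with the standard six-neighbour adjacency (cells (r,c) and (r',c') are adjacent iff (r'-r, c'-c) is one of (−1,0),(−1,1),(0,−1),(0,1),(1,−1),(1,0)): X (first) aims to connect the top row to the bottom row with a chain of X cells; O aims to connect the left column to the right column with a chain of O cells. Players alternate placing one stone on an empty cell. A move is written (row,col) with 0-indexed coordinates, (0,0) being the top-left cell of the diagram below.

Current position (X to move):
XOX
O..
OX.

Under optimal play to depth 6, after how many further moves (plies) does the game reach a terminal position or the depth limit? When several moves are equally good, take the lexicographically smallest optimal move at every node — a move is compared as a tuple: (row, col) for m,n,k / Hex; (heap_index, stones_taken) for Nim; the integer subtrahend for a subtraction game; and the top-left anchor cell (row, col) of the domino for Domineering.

PV length from [XOX/O../OX.]: 1 ply

ply 1, X at XOX/O../OX. | (1,1)=+1→XOX/OX./OX.*; (1,2)=+1→XOX/O.X/OX.; (2,2)=+1→XOX/O../OXX
ply 2: XOX/OX./OX. is terminal -1 (O); from XOX/O../OX. depth 6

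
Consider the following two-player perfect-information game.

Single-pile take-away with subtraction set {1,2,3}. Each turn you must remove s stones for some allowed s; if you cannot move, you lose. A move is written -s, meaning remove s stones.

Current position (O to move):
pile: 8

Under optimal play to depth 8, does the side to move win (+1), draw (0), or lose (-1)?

value(8, O) = -1

ply 1, O at 8 | -1=-1→7*; -2=-1→6; -3=-1→5
ply 2, X at 7 | -1=-1→6; -2=-1→5; -3=+1→4*
ply 3, O at 4 | -1=-1→3*; -2=-1→2; -3=-1→1
ply 4, X at 3 | -1=-1→2; -2=-1→1; -3=+1→0*
ply 5: 0 is terminal -1 (O); from 8 depth 8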